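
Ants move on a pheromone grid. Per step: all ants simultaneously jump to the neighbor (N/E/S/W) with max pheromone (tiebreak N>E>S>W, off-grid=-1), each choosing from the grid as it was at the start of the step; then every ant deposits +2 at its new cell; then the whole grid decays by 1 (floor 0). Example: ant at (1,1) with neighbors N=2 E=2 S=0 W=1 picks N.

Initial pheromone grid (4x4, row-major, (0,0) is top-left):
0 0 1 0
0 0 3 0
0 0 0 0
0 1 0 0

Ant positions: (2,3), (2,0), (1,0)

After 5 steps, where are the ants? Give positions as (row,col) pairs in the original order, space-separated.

Step 1: ant0:(2,3)->N->(1,3) | ant1:(2,0)->N->(1,0) | ant2:(1,0)->N->(0,0)
  grid max=2 at (1,2)
Step 2: ant0:(1,3)->W->(1,2) | ant1:(1,0)->N->(0,0) | ant2:(0,0)->S->(1,0)
  grid max=3 at (1,2)
Step 3: ant0:(1,2)->N->(0,2) | ant1:(0,0)->S->(1,0) | ant2:(1,0)->N->(0,0)
  grid max=3 at (0,0)
Step 4: ant0:(0,2)->S->(1,2) | ant1:(1,0)->N->(0,0) | ant2:(0,0)->S->(1,0)
  grid max=4 at (0,0)
Step 5: ant0:(1,2)->N->(0,2) | ant1:(0,0)->S->(1,0) | ant2:(1,0)->N->(0,0)
  grid max=5 at (0,0)

(0,2) (1,0) (0,0)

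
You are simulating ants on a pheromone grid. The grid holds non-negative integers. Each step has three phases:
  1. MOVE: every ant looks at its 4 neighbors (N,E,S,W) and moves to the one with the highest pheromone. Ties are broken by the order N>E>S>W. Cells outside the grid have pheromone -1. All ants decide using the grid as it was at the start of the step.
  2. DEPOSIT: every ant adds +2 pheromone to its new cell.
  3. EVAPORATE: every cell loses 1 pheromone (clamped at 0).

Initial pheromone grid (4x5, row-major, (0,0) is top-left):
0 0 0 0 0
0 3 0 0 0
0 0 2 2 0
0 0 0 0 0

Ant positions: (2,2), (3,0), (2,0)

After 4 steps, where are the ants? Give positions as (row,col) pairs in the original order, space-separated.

Step 1: ant0:(2,2)->E->(2,3) | ant1:(3,0)->N->(2,0) | ant2:(2,0)->N->(1,0)
  grid max=3 at (2,3)
Step 2: ant0:(2,3)->W->(2,2) | ant1:(2,0)->N->(1,0) | ant2:(1,0)->E->(1,1)
  grid max=3 at (1,1)
Step 3: ant0:(2,2)->E->(2,3) | ant1:(1,0)->E->(1,1) | ant2:(1,1)->W->(1,0)
  grid max=4 at (1,1)
Step 4: ant0:(2,3)->W->(2,2) | ant1:(1,1)->W->(1,0) | ant2:(1,0)->E->(1,1)
  grid max=5 at (1,1)

(2,2) (1,0) (1,1)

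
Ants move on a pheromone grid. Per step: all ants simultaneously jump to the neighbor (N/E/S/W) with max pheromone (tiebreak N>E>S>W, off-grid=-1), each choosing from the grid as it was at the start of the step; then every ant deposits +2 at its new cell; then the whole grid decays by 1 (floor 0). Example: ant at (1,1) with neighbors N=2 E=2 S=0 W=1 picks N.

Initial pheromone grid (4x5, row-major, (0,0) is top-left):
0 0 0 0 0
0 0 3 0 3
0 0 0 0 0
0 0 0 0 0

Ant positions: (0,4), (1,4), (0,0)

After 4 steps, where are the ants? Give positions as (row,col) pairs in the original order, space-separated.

Step 1: ant0:(0,4)->S->(1,4) | ant1:(1,4)->N->(0,4) | ant2:(0,0)->E->(0,1)
  grid max=4 at (1,4)
Step 2: ant0:(1,4)->N->(0,4) | ant1:(0,4)->S->(1,4) | ant2:(0,1)->E->(0,2)
  grid max=5 at (1,4)
Step 3: ant0:(0,4)->S->(1,4) | ant1:(1,4)->N->(0,4) | ant2:(0,2)->S->(1,2)
  grid max=6 at (1,4)
Step 4: ant0:(1,4)->N->(0,4) | ant1:(0,4)->S->(1,4) | ant2:(1,2)->N->(0,2)
  grid max=7 at (1,4)

(0,4) (1,4) (0,2)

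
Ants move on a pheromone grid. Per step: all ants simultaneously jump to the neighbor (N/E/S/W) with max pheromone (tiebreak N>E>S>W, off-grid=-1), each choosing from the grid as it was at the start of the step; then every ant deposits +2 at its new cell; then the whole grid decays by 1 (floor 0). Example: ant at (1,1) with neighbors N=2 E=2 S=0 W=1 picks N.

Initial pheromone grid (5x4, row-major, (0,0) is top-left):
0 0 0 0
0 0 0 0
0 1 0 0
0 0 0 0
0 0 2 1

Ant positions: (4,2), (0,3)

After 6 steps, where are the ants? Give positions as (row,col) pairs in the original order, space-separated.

Step 1: ant0:(4,2)->E->(4,3) | ant1:(0,3)->S->(1,3)
  grid max=2 at (4,3)
Step 2: ant0:(4,3)->W->(4,2) | ant1:(1,3)->N->(0,3)
  grid max=2 at (4,2)
Step 3: ant0:(4,2)->E->(4,3) | ant1:(0,3)->S->(1,3)
  grid max=2 at (4,3)
Step 4: ant0:(4,3)->W->(4,2) | ant1:(1,3)->N->(0,3)
  grid max=2 at (4,2)
Step 5: ant0:(4,2)->E->(4,3) | ant1:(0,3)->S->(1,3)
  grid max=2 at (4,3)
Step 6: ant0:(4,3)->W->(4,2) | ant1:(1,3)->N->(0,3)
  grid max=2 at (4,2)

(4,2) (0,3)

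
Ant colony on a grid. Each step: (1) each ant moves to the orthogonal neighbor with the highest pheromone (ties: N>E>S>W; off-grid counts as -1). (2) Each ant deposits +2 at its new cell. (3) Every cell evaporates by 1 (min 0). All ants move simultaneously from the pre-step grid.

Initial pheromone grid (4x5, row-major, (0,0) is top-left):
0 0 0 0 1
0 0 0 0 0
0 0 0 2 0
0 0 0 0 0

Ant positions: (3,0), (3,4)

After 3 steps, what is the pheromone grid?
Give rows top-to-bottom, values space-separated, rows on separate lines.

After step 1: ants at (2,0),(2,4)
  0 0 0 0 0
  0 0 0 0 0
  1 0 0 1 1
  0 0 0 0 0
After step 2: ants at (1,0),(2,3)
  0 0 0 0 0
  1 0 0 0 0
  0 0 0 2 0
  0 0 0 0 0
After step 3: ants at (0,0),(1,3)
  1 0 0 0 0
  0 0 0 1 0
  0 0 0 1 0
  0 0 0 0 0

1 0 0 0 0
0 0 0 1 0
0 0 0 1 0
0 0 0 0 0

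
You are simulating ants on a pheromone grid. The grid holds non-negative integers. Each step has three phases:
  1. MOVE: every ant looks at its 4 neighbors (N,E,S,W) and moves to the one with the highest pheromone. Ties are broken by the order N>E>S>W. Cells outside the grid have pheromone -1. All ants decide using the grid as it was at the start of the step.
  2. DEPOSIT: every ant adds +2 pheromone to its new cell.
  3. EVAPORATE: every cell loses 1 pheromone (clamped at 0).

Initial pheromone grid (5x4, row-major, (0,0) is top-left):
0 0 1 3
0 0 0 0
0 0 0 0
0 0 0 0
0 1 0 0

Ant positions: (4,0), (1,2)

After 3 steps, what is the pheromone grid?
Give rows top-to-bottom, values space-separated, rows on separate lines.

After step 1: ants at (4,1),(0,2)
  0 0 2 2
  0 0 0 0
  0 0 0 0
  0 0 0 0
  0 2 0 0
After step 2: ants at (3,1),(0,3)
  0 0 1 3
  0 0 0 0
  0 0 0 0
  0 1 0 0
  0 1 0 0
After step 3: ants at (4,1),(0,2)
  0 0 2 2
  0 0 0 0
  0 0 0 0
  0 0 0 0
  0 2 0 0

0 0 2 2
0 0 0 0
0 0 0 0
0 0 0 0
0 2 0 0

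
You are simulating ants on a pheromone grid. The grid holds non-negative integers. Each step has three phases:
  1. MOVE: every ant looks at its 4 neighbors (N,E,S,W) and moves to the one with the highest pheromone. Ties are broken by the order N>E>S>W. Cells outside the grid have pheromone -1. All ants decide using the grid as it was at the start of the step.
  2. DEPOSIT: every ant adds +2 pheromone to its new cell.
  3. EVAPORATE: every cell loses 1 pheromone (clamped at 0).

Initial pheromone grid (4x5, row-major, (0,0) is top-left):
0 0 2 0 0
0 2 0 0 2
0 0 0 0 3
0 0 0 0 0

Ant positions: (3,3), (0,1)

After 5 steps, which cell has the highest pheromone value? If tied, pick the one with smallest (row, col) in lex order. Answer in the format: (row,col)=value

Answer: (0,2)=3

Derivation:
Step 1: ant0:(3,3)->N->(2,3) | ant1:(0,1)->E->(0,2)
  grid max=3 at (0,2)
Step 2: ant0:(2,3)->E->(2,4) | ant1:(0,2)->E->(0,3)
  grid max=3 at (2,4)
Step 3: ant0:(2,4)->N->(1,4) | ant1:(0,3)->W->(0,2)
  grid max=3 at (0,2)
Step 4: ant0:(1,4)->S->(2,4) | ant1:(0,2)->E->(0,3)
  grid max=3 at (2,4)
Step 5: ant0:(2,4)->N->(1,4) | ant1:(0,3)->W->(0,2)
  grid max=3 at (0,2)
Final grid:
  0 0 3 0 0
  0 0 0 0 1
  0 0 0 0 2
  0 0 0 0 0
Max pheromone 3 at (0,2)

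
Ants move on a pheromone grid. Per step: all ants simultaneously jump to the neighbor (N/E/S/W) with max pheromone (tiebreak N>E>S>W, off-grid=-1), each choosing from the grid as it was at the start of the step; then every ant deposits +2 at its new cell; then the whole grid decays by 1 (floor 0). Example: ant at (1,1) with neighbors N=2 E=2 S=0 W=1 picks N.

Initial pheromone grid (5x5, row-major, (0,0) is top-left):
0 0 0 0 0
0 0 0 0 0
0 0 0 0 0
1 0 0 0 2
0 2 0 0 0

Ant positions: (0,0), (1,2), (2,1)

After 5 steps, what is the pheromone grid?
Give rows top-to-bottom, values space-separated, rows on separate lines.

After step 1: ants at (0,1),(0,2),(1,1)
  0 1 1 0 0
  0 1 0 0 0
  0 0 0 0 0
  0 0 0 0 1
  0 1 0 0 0
After step 2: ants at (0,2),(0,1),(0,1)
  0 4 2 0 0
  0 0 0 0 0
  0 0 0 0 0
  0 0 0 0 0
  0 0 0 0 0
After step 3: ants at (0,1),(0,2),(0,2)
  0 5 5 0 0
  0 0 0 0 0
  0 0 0 0 0
  0 0 0 0 0
  0 0 0 0 0
After step 4: ants at (0,2),(0,1),(0,1)
  0 8 6 0 0
  0 0 0 0 0
  0 0 0 0 0
  0 0 0 0 0
  0 0 0 0 0
After step 5: ants at (0,1),(0,2),(0,2)
  0 9 9 0 0
  0 0 0 0 0
  0 0 0 0 0
  0 0 0 0 0
  0 0 0 0 0

0 9 9 0 0
0 0 0 0 0
0 0 0 0 0
0 0 0 0 0
0 0 0 0 0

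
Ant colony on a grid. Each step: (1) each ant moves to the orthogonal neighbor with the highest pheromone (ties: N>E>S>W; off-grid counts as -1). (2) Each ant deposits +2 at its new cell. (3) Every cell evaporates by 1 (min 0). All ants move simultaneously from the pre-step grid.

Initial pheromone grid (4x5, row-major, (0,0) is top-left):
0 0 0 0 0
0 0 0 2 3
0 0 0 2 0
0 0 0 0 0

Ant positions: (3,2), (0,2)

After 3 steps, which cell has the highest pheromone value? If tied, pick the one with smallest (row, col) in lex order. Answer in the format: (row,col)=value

Answer: (1,3)=3

Derivation:
Step 1: ant0:(3,2)->N->(2,2) | ant1:(0,2)->E->(0,3)
  grid max=2 at (1,4)
Step 2: ant0:(2,2)->E->(2,3) | ant1:(0,3)->S->(1,3)
  grid max=2 at (1,3)
Step 3: ant0:(2,3)->N->(1,3) | ant1:(1,3)->S->(2,3)
  grid max=3 at (1,3)
Final grid:
  0 0 0 0 0
  0 0 0 3 0
  0 0 0 3 0
  0 0 0 0 0
Max pheromone 3 at (1,3)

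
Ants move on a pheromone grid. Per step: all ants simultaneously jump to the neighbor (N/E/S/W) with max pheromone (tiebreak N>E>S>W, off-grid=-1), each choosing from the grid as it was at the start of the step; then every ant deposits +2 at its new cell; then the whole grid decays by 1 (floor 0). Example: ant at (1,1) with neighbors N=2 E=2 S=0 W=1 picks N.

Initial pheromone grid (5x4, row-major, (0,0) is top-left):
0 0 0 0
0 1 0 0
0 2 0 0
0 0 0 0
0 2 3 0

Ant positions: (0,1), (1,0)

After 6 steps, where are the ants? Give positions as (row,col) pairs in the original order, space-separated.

Step 1: ant0:(0,1)->S->(1,1) | ant1:(1,0)->E->(1,1)
  grid max=4 at (1,1)
Step 2: ant0:(1,1)->S->(2,1) | ant1:(1,1)->S->(2,1)
  grid max=4 at (2,1)
Step 3: ant0:(2,1)->N->(1,1) | ant1:(2,1)->N->(1,1)
  grid max=6 at (1,1)
Step 4: ant0:(1,1)->S->(2,1) | ant1:(1,1)->S->(2,1)
  grid max=6 at (2,1)
Step 5: ant0:(2,1)->N->(1,1) | ant1:(2,1)->N->(1,1)
  grid max=8 at (1,1)
Step 6: ant0:(1,1)->S->(2,1) | ant1:(1,1)->S->(2,1)
  grid max=8 at (2,1)

(2,1) (2,1)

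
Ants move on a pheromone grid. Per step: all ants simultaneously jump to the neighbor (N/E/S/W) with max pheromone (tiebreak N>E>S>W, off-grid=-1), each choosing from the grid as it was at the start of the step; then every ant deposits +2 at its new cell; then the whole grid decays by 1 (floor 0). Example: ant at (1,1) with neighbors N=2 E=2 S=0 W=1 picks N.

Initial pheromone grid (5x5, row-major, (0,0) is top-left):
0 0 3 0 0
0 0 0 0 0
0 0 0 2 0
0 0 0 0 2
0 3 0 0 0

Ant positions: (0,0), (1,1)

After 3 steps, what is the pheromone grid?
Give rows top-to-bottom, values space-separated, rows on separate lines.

After step 1: ants at (0,1),(0,1)
  0 3 2 0 0
  0 0 0 0 0
  0 0 0 1 0
  0 0 0 0 1
  0 2 0 0 0
After step 2: ants at (0,2),(0,2)
  0 2 5 0 0
  0 0 0 0 0
  0 0 0 0 0
  0 0 0 0 0
  0 1 0 0 0
After step 3: ants at (0,1),(0,1)
  0 5 4 0 0
  0 0 0 0 0
  0 0 0 0 0
  0 0 0 0 0
  0 0 0 0 0

0 5 4 0 0
0 0 0 0 0
0 0 0 0 0
0 0 0 0 0
0 0 0 0 0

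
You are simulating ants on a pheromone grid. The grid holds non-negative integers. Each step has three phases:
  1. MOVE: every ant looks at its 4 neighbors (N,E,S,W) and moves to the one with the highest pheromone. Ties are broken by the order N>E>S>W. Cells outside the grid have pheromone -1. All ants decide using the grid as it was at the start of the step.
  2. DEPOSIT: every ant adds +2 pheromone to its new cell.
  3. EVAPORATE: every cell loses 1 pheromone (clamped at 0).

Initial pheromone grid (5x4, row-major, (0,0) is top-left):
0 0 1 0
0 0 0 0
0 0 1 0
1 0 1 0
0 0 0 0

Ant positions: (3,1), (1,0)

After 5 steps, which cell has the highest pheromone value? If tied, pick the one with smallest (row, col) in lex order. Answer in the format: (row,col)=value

Step 1: ant0:(3,1)->E->(3,2) | ant1:(1,0)->N->(0,0)
  grid max=2 at (3,2)
Step 2: ant0:(3,2)->N->(2,2) | ant1:(0,0)->E->(0,1)
  grid max=1 at (0,1)
Step 3: ant0:(2,2)->S->(3,2) | ant1:(0,1)->E->(0,2)
  grid max=2 at (3,2)
Step 4: ant0:(3,2)->N->(2,2) | ant1:(0,2)->E->(0,3)
  grid max=1 at (0,3)
Step 5: ant0:(2,2)->S->(3,2) | ant1:(0,3)->S->(1,3)
  grid max=2 at (3,2)
Final grid:
  0 0 0 0
  0 0 0 1
  0 0 0 0
  0 0 2 0
  0 0 0 0
Max pheromone 2 at (3,2)

Answer: (3,2)=2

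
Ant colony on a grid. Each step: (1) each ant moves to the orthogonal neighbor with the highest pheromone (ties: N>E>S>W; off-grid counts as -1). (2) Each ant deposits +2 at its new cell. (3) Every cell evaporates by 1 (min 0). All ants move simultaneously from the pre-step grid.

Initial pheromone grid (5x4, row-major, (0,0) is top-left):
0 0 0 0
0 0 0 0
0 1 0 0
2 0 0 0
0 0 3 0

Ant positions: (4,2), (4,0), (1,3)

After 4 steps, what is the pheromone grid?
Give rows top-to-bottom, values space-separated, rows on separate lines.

After step 1: ants at (3,2),(3,0),(0,3)
  0 0 0 1
  0 0 0 0
  0 0 0 0
  3 0 1 0
  0 0 2 0
After step 2: ants at (4,2),(2,0),(1,3)
  0 0 0 0
  0 0 0 1
  1 0 0 0
  2 0 0 0
  0 0 3 0
After step 3: ants at (3,2),(3,0),(0,3)
  0 0 0 1
  0 0 0 0
  0 0 0 0
  3 0 1 0
  0 0 2 0
After step 4: ants at (4,2),(2,0),(1,3)
  0 0 0 0
  0 0 0 1
  1 0 0 0
  2 0 0 0
  0 0 3 0

0 0 0 0
0 0 0 1
1 0 0 0
2 0 0 0
0 0 3 0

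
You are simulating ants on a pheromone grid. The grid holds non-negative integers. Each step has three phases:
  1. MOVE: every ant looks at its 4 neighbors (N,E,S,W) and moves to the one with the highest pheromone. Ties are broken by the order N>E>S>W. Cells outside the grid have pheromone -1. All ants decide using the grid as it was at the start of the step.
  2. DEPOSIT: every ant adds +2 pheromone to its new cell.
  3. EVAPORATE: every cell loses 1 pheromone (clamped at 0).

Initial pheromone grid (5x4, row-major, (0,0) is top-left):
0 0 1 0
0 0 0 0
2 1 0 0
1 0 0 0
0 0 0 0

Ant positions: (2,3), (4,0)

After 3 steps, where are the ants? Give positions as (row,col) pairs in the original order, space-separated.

Step 1: ant0:(2,3)->N->(1,3) | ant1:(4,0)->N->(3,0)
  grid max=2 at (3,0)
Step 2: ant0:(1,3)->N->(0,3) | ant1:(3,0)->N->(2,0)
  grid max=2 at (2,0)
Step 3: ant0:(0,3)->S->(1,3) | ant1:(2,0)->S->(3,0)
  grid max=2 at (3,0)

(1,3) (3,0)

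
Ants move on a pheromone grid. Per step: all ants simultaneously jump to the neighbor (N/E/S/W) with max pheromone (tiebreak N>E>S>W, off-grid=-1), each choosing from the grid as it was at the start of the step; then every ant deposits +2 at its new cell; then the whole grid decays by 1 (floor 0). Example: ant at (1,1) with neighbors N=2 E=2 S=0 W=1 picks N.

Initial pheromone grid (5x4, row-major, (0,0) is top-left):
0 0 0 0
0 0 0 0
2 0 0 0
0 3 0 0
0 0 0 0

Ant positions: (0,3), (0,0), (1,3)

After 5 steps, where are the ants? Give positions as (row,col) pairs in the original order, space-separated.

Step 1: ant0:(0,3)->S->(1,3) | ant1:(0,0)->E->(0,1) | ant2:(1,3)->N->(0,3)
  grid max=2 at (3,1)
Step 2: ant0:(1,3)->N->(0,3) | ant1:(0,1)->E->(0,2) | ant2:(0,3)->S->(1,3)
  grid max=2 at (0,3)
Step 3: ant0:(0,3)->S->(1,3) | ant1:(0,2)->E->(0,3) | ant2:(1,3)->N->(0,3)
  grid max=5 at (0,3)
Step 4: ant0:(1,3)->N->(0,3) | ant1:(0,3)->S->(1,3) | ant2:(0,3)->S->(1,3)
  grid max=6 at (0,3)
Step 5: ant0:(0,3)->S->(1,3) | ant1:(1,3)->N->(0,3) | ant2:(1,3)->N->(0,3)
  grid max=9 at (0,3)

(1,3) (0,3) (0,3)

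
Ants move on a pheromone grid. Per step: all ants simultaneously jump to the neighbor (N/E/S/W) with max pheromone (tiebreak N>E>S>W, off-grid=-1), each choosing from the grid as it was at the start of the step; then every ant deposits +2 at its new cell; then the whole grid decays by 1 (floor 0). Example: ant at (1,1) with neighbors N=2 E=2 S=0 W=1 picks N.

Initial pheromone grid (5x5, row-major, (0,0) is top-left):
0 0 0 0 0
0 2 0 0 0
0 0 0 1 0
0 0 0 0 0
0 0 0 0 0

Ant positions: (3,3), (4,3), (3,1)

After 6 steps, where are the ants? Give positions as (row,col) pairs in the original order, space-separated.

Step 1: ant0:(3,3)->N->(2,3) | ant1:(4,3)->N->(3,3) | ant2:(3,1)->N->(2,1)
  grid max=2 at (2,3)
Step 2: ant0:(2,3)->S->(3,3) | ant1:(3,3)->N->(2,3) | ant2:(2,1)->N->(1,1)
  grid max=3 at (2,3)
Step 3: ant0:(3,3)->N->(2,3) | ant1:(2,3)->S->(3,3) | ant2:(1,1)->N->(0,1)
  grid max=4 at (2,3)
Step 4: ant0:(2,3)->S->(3,3) | ant1:(3,3)->N->(2,3) | ant2:(0,1)->S->(1,1)
  grid max=5 at (2,3)
Step 5: ant0:(3,3)->N->(2,3) | ant1:(2,3)->S->(3,3) | ant2:(1,1)->N->(0,1)
  grid max=6 at (2,3)
Step 6: ant0:(2,3)->S->(3,3) | ant1:(3,3)->N->(2,3) | ant2:(0,1)->S->(1,1)
  grid max=7 at (2,3)

(3,3) (2,3) (1,1)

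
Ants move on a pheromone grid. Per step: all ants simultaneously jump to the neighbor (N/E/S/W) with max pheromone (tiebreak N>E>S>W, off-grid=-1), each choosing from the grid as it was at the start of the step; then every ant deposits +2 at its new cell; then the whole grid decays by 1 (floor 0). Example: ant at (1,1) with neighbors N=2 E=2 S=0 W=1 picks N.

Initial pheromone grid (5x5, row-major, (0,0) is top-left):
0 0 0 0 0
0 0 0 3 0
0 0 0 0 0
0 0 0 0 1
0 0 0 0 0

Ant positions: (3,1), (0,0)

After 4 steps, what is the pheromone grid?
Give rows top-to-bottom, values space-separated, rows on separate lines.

After step 1: ants at (2,1),(0,1)
  0 1 0 0 0
  0 0 0 2 0
  0 1 0 0 0
  0 0 0 0 0
  0 0 0 0 0
After step 2: ants at (1,1),(0,2)
  0 0 1 0 0
  0 1 0 1 0
  0 0 0 0 0
  0 0 0 0 0
  0 0 0 0 0
After step 3: ants at (0,1),(0,3)
  0 1 0 1 0
  0 0 0 0 0
  0 0 0 0 0
  0 0 0 0 0
  0 0 0 0 0
After step 4: ants at (0,2),(0,4)
  0 0 1 0 1
  0 0 0 0 0
  0 0 0 0 0
  0 0 0 0 0
  0 0 0 0 0

0 0 1 0 1
0 0 0 0 0
0 0 0 0 0
0 0 0 0 0
0 0 0 0 0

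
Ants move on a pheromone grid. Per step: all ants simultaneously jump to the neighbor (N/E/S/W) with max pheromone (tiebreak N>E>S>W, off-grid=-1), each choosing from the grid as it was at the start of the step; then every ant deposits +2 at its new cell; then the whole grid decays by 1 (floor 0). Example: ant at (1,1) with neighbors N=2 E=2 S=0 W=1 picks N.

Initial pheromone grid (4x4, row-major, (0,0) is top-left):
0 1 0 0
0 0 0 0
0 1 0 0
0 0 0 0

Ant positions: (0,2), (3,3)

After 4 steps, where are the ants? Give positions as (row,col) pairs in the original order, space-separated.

Step 1: ant0:(0,2)->W->(0,1) | ant1:(3,3)->N->(2,3)
  grid max=2 at (0,1)
Step 2: ant0:(0,1)->E->(0,2) | ant1:(2,3)->N->(1,3)
  grid max=1 at (0,1)
Step 3: ant0:(0,2)->W->(0,1) | ant1:(1,3)->N->(0,3)
  grid max=2 at (0,1)
Step 4: ant0:(0,1)->E->(0,2) | ant1:(0,3)->S->(1,3)
  grid max=1 at (0,1)

(0,2) (1,3)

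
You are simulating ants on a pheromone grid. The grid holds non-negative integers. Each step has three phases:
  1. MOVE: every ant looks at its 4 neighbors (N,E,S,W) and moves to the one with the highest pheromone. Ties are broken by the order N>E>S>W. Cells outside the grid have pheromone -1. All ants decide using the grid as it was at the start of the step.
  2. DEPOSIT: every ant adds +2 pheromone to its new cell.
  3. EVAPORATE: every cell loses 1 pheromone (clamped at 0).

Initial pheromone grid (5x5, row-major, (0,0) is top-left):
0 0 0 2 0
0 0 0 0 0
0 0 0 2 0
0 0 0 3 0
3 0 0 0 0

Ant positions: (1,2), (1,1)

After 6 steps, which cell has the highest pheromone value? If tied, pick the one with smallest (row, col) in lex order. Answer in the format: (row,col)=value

Step 1: ant0:(1,2)->N->(0,2) | ant1:(1,1)->N->(0,1)
  grid max=2 at (3,3)
Step 2: ant0:(0,2)->E->(0,3) | ant1:(0,1)->E->(0,2)
  grid max=2 at (0,2)
Step 3: ant0:(0,3)->W->(0,2) | ant1:(0,2)->E->(0,3)
  grid max=3 at (0,2)
Step 4: ant0:(0,2)->E->(0,3) | ant1:(0,3)->W->(0,2)
  grid max=4 at (0,2)
Step 5: ant0:(0,3)->W->(0,2) | ant1:(0,2)->E->(0,3)
  grid max=5 at (0,2)
Step 6: ant0:(0,2)->E->(0,3) | ant1:(0,3)->W->(0,2)
  grid max=6 at (0,2)
Final grid:
  0 0 6 6 0
  0 0 0 0 0
  0 0 0 0 0
  0 0 0 0 0
  0 0 0 0 0
Max pheromone 6 at (0,2)

Answer: (0,2)=6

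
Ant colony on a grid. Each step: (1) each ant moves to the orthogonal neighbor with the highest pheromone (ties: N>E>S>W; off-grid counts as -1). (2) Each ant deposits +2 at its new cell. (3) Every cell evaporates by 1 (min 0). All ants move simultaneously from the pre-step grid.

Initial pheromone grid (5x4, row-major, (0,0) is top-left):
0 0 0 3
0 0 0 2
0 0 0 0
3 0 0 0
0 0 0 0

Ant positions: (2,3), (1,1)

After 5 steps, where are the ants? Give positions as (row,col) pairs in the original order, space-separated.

Step 1: ant0:(2,3)->N->(1,3) | ant1:(1,1)->N->(0,1)
  grid max=3 at (1,3)
Step 2: ant0:(1,3)->N->(0,3) | ant1:(0,1)->E->(0,2)
  grid max=3 at (0,3)
Step 3: ant0:(0,3)->S->(1,3) | ant1:(0,2)->E->(0,3)
  grid max=4 at (0,3)
Step 4: ant0:(1,3)->N->(0,3) | ant1:(0,3)->S->(1,3)
  grid max=5 at (0,3)
Step 5: ant0:(0,3)->S->(1,3) | ant1:(1,3)->N->(0,3)
  grid max=6 at (0,3)

(1,3) (0,3)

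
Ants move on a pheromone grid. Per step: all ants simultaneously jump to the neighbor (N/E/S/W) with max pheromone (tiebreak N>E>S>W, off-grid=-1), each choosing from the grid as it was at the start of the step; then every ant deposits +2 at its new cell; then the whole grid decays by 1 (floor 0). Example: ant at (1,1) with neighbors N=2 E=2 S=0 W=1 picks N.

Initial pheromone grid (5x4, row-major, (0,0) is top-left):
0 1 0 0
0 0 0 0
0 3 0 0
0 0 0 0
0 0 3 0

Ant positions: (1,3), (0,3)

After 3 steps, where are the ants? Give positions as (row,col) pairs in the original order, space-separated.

Step 1: ant0:(1,3)->N->(0,3) | ant1:(0,3)->S->(1,3)
  grid max=2 at (2,1)
Step 2: ant0:(0,3)->S->(1,3) | ant1:(1,3)->N->(0,3)
  grid max=2 at (0,3)
Step 3: ant0:(1,3)->N->(0,3) | ant1:(0,3)->S->(1,3)
  grid max=3 at (0,3)

(0,3) (1,3)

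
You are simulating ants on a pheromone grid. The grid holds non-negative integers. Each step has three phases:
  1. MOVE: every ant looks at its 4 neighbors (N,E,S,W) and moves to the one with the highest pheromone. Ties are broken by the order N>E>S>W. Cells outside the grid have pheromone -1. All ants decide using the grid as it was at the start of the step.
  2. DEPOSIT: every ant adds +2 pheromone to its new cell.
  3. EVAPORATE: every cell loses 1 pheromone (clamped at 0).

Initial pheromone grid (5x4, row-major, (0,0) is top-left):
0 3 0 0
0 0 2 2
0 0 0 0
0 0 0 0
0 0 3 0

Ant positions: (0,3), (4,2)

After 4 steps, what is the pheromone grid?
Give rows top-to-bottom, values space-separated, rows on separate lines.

After step 1: ants at (1,3),(3,2)
  0 2 0 0
  0 0 1 3
  0 0 0 0
  0 0 1 0
  0 0 2 0
After step 2: ants at (1,2),(4,2)
  0 1 0 0
  0 0 2 2
  0 0 0 0
  0 0 0 0
  0 0 3 0
After step 3: ants at (1,3),(3,2)
  0 0 0 0
  0 0 1 3
  0 0 0 0
  0 0 1 0
  0 0 2 0
After step 4: ants at (1,2),(4,2)
  0 0 0 0
  0 0 2 2
  0 0 0 0
  0 0 0 0
  0 0 3 0

0 0 0 0
0 0 2 2
0 0 0 0
0 0 0 0
0 0 3 0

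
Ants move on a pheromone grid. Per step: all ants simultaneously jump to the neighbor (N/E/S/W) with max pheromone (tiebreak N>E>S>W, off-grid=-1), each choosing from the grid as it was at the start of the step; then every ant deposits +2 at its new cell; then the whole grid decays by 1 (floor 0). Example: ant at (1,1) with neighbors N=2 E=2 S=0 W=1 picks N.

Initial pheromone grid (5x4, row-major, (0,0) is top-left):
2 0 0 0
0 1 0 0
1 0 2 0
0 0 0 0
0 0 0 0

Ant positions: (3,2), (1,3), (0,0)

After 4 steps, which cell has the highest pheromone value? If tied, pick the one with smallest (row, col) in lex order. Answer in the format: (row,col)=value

Answer: (2,2)=4

Derivation:
Step 1: ant0:(3,2)->N->(2,2) | ant1:(1,3)->N->(0,3) | ant2:(0,0)->E->(0,1)
  grid max=3 at (2,2)
Step 2: ant0:(2,2)->N->(1,2) | ant1:(0,3)->S->(1,3) | ant2:(0,1)->W->(0,0)
  grid max=2 at (0,0)
Step 3: ant0:(1,2)->S->(2,2) | ant1:(1,3)->W->(1,2) | ant2:(0,0)->E->(0,1)
  grid max=3 at (2,2)
Step 4: ant0:(2,2)->N->(1,2) | ant1:(1,2)->S->(2,2) | ant2:(0,1)->W->(0,0)
  grid max=4 at (2,2)
Final grid:
  2 0 0 0
  0 0 3 0
  0 0 4 0
  0 0 0 0
  0 0 0 0
Max pheromone 4 at (2,2)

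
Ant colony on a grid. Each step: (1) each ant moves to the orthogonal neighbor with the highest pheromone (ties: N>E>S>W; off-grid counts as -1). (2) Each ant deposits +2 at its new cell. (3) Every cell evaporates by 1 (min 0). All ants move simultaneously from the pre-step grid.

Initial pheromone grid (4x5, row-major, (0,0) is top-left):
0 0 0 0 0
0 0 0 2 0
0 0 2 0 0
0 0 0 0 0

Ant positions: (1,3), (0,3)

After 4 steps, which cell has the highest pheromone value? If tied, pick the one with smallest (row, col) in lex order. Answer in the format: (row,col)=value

Answer: (1,3)=6

Derivation:
Step 1: ant0:(1,3)->N->(0,3) | ant1:(0,3)->S->(1,3)
  grid max=3 at (1,3)
Step 2: ant0:(0,3)->S->(1,3) | ant1:(1,3)->N->(0,3)
  grid max=4 at (1,3)
Step 3: ant0:(1,3)->N->(0,3) | ant1:(0,3)->S->(1,3)
  grid max=5 at (1,3)
Step 4: ant0:(0,3)->S->(1,3) | ant1:(1,3)->N->(0,3)
  grid max=6 at (1,3)
Final grid:
  0 0 0 4 0
  0 0 0 6 0
  0 0 0 0 0
  0 0 0 0 0
Max pheromone 6 at (1,3)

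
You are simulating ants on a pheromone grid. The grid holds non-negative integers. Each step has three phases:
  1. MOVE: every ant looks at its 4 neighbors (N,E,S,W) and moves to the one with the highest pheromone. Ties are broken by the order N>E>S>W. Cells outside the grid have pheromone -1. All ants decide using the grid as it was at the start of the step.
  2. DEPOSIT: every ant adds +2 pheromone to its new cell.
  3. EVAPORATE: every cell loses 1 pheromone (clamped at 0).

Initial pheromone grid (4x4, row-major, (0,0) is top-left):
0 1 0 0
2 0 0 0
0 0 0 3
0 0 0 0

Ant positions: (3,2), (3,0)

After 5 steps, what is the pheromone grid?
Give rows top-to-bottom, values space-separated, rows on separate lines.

After step 1: ants at (2,2),(2,0)
  0 0 0 0
  1 0 0 0
  1 0 1 2
  0 0 0 0
After step 2: ants at (2,3),(1,0)
  0 0 0 0
  2 0 0 0
  0 0 0 3
  0 0 0 0
After step 3: ants at (1,3),(0,0)
  1 0 0 0
  1 0 0 1
  0 0 0 2
  0 0 0 0
After step 4: ants at (2,3),(1,0)
  0 0 0 0
  2 0 0 0
  0 0 0 3
  0 0 0 0
After step 5: ants at (1,3),(0,0)
  1 0 0 0
  1 0 0 1
  0 0 0 2
  0 0 0 0

1 0 0 0
1 0 0 1
0 0 0 2
0 0 0 0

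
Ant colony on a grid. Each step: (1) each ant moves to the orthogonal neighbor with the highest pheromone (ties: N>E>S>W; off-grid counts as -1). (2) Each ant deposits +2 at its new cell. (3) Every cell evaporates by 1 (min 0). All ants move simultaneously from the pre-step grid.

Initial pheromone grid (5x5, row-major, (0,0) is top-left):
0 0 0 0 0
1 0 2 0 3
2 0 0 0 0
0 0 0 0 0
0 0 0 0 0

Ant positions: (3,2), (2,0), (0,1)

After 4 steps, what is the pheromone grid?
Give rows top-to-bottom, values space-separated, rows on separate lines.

After step 1: ants at (2,2),(1,0),(0,2)
  0 0 1 0 0
  2 0 1 0 2
  1 0 1 0 0
  0 0 0 0 0
  0 0 0 0 0
After step 2: ants at (1,2),(2,0),(1,2)
  0 0 0 0 0
  1 0 4 0 1
  2 0 0 0 0
  0 0 0 0 0
  0 0 0 0 0
After step 3: ants at (0,2),(1,0),(0,2)
  0 0 3 0 0
  2 0 3 0 0
  1 0 0 0 0
  0 0 0 0 0
  0 0 0 0 0
After step 4: ants at (1,2),(2,0),(1,2)
  0 0 2 0 0
  1 0 6 0 0
  2 0 0 0 0
  0 0 0 0 0
  0 0 0 0 0

0 0 2 0 0
1 0 6 0 0
2 0 0 0 0
0 0 0 0 0
0 0 0 0 0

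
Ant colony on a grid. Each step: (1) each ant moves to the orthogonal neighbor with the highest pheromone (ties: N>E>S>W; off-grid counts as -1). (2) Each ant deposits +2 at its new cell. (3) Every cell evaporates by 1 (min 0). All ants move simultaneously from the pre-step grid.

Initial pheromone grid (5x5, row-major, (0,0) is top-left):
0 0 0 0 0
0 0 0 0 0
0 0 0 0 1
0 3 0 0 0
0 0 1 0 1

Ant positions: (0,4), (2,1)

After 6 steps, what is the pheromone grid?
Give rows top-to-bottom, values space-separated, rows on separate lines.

After step 1: ants at (1,4),(3,1)
  0 0 0 0 0
  0 0 0 0 1
  0 0 0 0 0
  0 4 0 0 0
  0 0 0 0 0
After step 2: ants at (0,4),(2,1)
  0 0 0 0 1
  0 0 0 0 0
  0 1 0 0 0
  0 3 0 0 0
  0 0 0 0 0
After step 3: ants at (1,4),(3,1)
  0 0 0 0 0
  0 0 0 0 1
  0 0 0 0 0
  0 4 0 0 0
  0 0 0 0 0
After step 4: ants at (0,4),(2,1)
  0 0 0 0 1
  0 0 0 0 0
  0 1 0 0 0
  0 3 0 0 0
  0 0 0 0 0
After step 5: ants at (1,4),(3,1)
  0 0 0 0 0
  0 0 0 0 1
  0 0 0 0 0
  0 4 0 0 0
  0 0 0 0 0
After step 6: ants at (0,4),(2,1)
  0 0 0 0 1
  0 0 0 0 0
  0 1 0 0 0
  0 3 0 0 0
  0 0 0 0 0

0 0 0 0 1
0 0 0 0 0
0 1 0 0 0
0 3 0 0 0
0 0 0 0 0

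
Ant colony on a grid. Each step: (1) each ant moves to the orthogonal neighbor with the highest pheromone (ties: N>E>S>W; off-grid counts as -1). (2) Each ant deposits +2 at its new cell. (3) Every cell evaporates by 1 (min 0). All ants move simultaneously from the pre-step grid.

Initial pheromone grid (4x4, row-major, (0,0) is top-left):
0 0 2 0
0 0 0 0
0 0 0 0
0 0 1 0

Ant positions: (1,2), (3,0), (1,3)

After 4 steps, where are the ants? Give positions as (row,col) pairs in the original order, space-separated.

Step 1: ant0:(1,2)->N->(0,2) | ant1:(3,0)->N->(2,0) | ant2:(1,3)->N->(0,3)
  grid max=3 at (0,2)
Step 2: ant0:(0,2)->E->(0,3) | ant1:(2,0)->N->(1,0) | ant2:(0,3)->W->(0,2)
  grid max=4 at (0,2)
Step 3: ant0:(0,3)->W->(0,2) | ant1:(1,0)->N->(0,0) | ant2:(0,2)->E->(0,3)
  grid max=5 at (0,2)
Step 4: ant0:(0,2)->E->(0,3) | ant1:(0,0)->E->(0,1) | ant2:(0,3)->W->(0,2)
  grid max=6 at (0,2)

(0,3) (0,1) (0,2)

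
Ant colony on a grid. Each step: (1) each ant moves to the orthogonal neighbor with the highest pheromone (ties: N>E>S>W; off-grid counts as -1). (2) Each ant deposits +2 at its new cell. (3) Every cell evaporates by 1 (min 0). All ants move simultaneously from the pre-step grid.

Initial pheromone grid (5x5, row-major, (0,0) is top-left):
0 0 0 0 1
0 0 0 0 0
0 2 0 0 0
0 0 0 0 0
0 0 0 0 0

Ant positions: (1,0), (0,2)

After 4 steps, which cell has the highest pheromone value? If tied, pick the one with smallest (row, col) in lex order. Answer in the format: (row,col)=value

Answer: (0,3)=1

Derivation:
Step 1: ant0:(1,0)->N->(0,0) | ant1:(0,2)->E->(0,3)
  grid max=1 at (0,0)
Step 2: ant0:(0,0)->E->(0,1) | ant1:(0,3)->E->(0,4)
  grid max=1 at (0,1)
Step 3: ant0:(0,1)->E->(0,2) | ant1:(0,4)->S->(1,4)
  grid max=1 at (0,2)
Step 4: ant0:(0,2)->E->(0,3) | ant1:(1,4)->N->(0,4)
  grid max=1 at (0,3)
Final grid:
  0 0 0 1 1
  0 0 0 0 0
  0 0 0 0 0
  0 0 0 0 0
  0 0 0 0 0
Max pheromone 1 at (0,3)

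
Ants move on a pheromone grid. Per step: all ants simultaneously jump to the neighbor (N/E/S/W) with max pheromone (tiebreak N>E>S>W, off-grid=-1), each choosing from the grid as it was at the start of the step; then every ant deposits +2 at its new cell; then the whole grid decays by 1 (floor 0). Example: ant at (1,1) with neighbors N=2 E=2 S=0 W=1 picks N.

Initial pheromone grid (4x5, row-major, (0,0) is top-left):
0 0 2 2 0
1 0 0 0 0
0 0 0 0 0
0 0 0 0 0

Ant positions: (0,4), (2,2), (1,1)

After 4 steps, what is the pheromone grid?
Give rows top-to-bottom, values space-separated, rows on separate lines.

After step 1: ants at (0,3),(1,2),(1,0)
  0 0 1 3 0
  2 0 1 0 0
  0 0 0 0 0
  0 0 0 0 0
After step 2: ants at (0,2),(0,2),(0,0)
  1 0 4 2 0
  1 0 0 0 0
  0 0 0 0 0
  0 0 0 0 0
After step 3: ants at (0,3),(0,3),(1,0)
  0 0 3 5 0
  2 0 0 0 0
  0 0 0 0 0
  0 0 0 0 0
After step 4: ants at (0,2),(0,2),(0,0)
  1 0 6 4 0
  1 0 0 0 0
  0 0 0 0 0
  0 0 0 0 0

1 0 6 4 0
1 0 0 0 0
0 0 0 0 0
0 0 0 0 0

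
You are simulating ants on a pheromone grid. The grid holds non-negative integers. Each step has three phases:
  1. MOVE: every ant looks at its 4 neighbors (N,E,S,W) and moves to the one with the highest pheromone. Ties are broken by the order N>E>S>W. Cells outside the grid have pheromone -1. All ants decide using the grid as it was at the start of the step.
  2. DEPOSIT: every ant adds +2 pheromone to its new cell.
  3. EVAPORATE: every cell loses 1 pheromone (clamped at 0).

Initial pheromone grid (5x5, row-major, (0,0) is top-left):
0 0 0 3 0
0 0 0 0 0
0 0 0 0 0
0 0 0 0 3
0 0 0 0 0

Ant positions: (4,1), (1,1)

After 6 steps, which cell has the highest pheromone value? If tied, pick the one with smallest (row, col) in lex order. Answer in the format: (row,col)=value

Answer: (0,3)=3

Derivation:
Step 1: ant0:(4,1)->N->(3,1) | ant1:(1,1)->N->(0,1)
  grid max=2 at (0,3)
Step 2: ant0:(3,1)->N->(2,1) | ant1:(0,1)->E->(0,2)
  grid max=1 at (0,2)
Step 3: ant0:(2,1)->N->(1,1) | ant1:(0,2)->E->(0,3)
  grid max=2 at (0,3)
Step 4: ant0:(1,1)->N->(0,1) | ant1:(0,3)->E->(0,4)
  grid max=1 at (0,1)
Step 5: ant0:(0,1)->E->(0,2) | ant1:(0,4)->W->(0,3)
  grid max=2 at (0,3)
Step 6: ant0:(0,2)->E->(0,3) | ant1:(0,3)->W->(0,2)
  grid max=3 at (0,3)
Final grid:
  0 0 2 3 0
  0 0 0 0 0
  0 0 0 0 0
  0 0 0 0 0
  0 0 0 0 0
Max pheromone 3 at (0,3)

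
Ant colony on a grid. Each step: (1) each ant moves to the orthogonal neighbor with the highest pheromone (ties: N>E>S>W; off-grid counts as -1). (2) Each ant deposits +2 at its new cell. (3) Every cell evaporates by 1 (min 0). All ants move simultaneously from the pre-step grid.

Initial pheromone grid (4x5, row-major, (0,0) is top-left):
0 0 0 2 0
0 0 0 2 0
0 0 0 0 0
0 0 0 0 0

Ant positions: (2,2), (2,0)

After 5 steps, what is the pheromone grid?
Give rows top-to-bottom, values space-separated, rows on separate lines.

After step 1: ants at (1,2),(1,0)
  0 0 0 1 0
  1 0 1 1 0
  0 0 0 0 0
  0 0 0 0 0
After step 2: ants at (1,3),(0,0)
  1 0 0 0 0
  0 0 0 2 0
  0 0 0 0 0
  0 0 0 0 0
After step 3: ants at (0,3),(0,1)
  0 1 0 1 0
  0 0 0 1 0
  0 0 0 0 0
  0 0 0 0 0
After step 4: ants at (1,3),(0,2)
  0 0 1 0 0
  0 0 0 2 0
  0 0 0 0 0
  0 0 0 0 0
After step 5: ants at (0,3),(0,3)
  0 0 0 3 0
  0 0 0 1 0
  0 0 0 0 0
  0 0 0 0 0

0 0 0 3 0
0 0 0 1 0
0 0 0 0 0
0 0 0 0 0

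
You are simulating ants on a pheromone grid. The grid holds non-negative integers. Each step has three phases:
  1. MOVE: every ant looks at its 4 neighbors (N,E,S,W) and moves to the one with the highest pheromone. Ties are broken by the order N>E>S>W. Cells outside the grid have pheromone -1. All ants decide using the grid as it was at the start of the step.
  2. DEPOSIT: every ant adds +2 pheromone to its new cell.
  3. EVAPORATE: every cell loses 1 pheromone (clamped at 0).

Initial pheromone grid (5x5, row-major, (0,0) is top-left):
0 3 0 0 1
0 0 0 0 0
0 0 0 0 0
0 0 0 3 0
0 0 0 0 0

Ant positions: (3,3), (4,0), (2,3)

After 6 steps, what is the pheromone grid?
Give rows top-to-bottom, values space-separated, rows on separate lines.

After step 1: ants at (2,3),(3,0),(3,3)
  0 2 0 0 0
  0 0 0 0 0
  0 0 0 1 0
  1 0 0 4 0
  0 0 0 0 0
After step 2: ants at (3,3),(2,0),(2,3)
  0 1 0 0 0
  0 0 0 0 0
  1 0 0 2 0
  0 0 0 5 0
  0 0 0 0 0
After step 3: ants at (2,3),(1,0),(3,3)
  0 0 0 0 0
  1 0 0 0 0
  0 0 0 3 0
  0 0 0 6 0
  0 0 0 0 0
After step 4: ants at (3,3),(0,0),(2,3)
  1 0 0 0 0
  0 0 0 0 0
  0 0 0 4 0
  0 0 0 7 0
  0 0 0 0 0
After step 5: ants at (2,3),(0,1),(3,3)
  0 1 0 0 0
  0 0 0 0 0
  0 0 0 5 0
  0 0 0 8 0
  0 0 0 0 0
After step 6: ants at (3,3),(0,2),(2,3)
  0 0 1 0 0
  0 0 0 0 0
  0 0 0 6 0
  0 0 0 9 0
  0 0 0 0 0

0 0 1 0 0
0 0 0 0 0
0 0 0 6 0
0 0 0 9 0
0 0 0 0 0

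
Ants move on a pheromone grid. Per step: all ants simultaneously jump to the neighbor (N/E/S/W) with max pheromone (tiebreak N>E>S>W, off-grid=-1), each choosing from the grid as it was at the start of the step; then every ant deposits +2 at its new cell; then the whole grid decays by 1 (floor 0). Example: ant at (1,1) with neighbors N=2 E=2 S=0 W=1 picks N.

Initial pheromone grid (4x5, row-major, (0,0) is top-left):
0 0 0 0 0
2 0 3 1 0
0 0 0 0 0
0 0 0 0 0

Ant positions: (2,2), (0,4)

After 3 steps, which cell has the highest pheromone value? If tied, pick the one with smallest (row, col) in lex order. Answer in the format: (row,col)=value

Answer: (1,2)=4

Derivation:
Step 1: ant0:(2,2)->N->(1,2) | ant1:(0,4)->S->(1,4)
  grid max=4 at (1,2)
Step 2: ant0:(1,2)->N->(0,2) | ant1:(1,4)->N->(0,4)
  grid max=3 at (1,2)
Step 3: ant0:(0,2)->S->(1,2) | ant1:(0,4)->S->(1,4)
  grid max=4 at (1,2)
Final grid:
  0 0 0 0 0
  0 0 4 0 1
  0 0 0 0 0
  0 0 0 0 0
Max pheromone 4 at (1,2)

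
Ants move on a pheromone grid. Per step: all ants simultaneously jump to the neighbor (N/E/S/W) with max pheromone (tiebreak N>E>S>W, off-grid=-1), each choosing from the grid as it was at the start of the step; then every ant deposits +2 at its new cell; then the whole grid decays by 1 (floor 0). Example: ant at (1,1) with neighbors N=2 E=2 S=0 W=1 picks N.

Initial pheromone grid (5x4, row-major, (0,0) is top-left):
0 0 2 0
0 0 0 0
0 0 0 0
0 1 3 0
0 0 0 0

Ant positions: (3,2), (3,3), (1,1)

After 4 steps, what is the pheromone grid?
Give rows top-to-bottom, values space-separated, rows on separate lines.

After step 1: ants at (3,1),(3,2),(0,1)
  0 1 1 0
  0 0 0 0
  0 0 0 0
  0 2 4 0
  0 0 0 0
After step 2: ants at (3,2),(3,1),(0,2)
  0 0 2 0
  0 0 0 0
  0 0 0 0
  0 3 5 0
  0 0 0 0
After step 3: ants at (3,1),(3,2),(0,3)
  0 0 1 1
  0 0 0 0
  0 0 0 0
  0 4 6 0
  0 0 0 0
After step 4: ants at (3,2),(3,1),(0,2)
  0 0 2 0
  0 0 0 0
  0 0 0 0
  0 5 7 0
  0 0 0 0

0 0 2 0
0 0 0 0
0 0 0 0
0 5 7 0
0 0 0 0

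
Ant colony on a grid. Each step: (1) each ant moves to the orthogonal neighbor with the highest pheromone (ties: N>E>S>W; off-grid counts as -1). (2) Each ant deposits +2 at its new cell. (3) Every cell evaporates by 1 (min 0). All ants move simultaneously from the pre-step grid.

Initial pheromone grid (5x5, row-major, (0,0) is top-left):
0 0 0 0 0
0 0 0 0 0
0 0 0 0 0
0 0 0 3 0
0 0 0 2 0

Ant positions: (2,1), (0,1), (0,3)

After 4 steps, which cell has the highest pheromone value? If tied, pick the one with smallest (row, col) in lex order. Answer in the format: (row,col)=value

Answer: (1,4)=3

Derivation:
Step 1: ant0:(2,1)->N->(1,1) | ant1:(0,1)->E->(0,2) | ant2:(0,3)->E->(0,4)
  grid max=2 at (3,3)
Step 2: ant0:(1,1)->N->(0,1) | ant1:(0,2)->E->(0,3) | ant2:(0,4)->S->(1,4)
  grid max=1 at (0,1)
Step 3: ant0:(0,1)->E->(0,2) | ant1:(0,3)->E->(0,4) | ant2:(1,4)->N->(0,4)
  grid max=3 at (0,4)
Step 4: ant0:(0,2)->E->(0,3) | ant1:(0,4)->S->(1,4) | ant2:(0,4)->S->(1,4)
  grid max=3 at (1,4)
Final grid:
  0 0 0 1 2
  0 0 0 0 3
  0 0 0 0 0
  0 0 0 0 0
  0 0 0 0 0
Max pheromone 3 at (1,4)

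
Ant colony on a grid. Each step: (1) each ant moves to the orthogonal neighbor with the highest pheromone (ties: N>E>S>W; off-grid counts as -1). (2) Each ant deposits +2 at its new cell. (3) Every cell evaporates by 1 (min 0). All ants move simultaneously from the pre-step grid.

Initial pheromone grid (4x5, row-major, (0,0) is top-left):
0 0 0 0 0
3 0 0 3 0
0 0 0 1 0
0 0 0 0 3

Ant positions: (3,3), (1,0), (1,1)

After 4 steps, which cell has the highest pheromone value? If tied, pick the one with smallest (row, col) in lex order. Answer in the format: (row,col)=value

Answer: (1,0)=7

Derivation:
Step 1: ant0:(3,3)->E->(3,4) | ant1:(1,0)->N->(0,0) | ant2:(1,1)->W->(1,0)
  grid max=4 at (1,0)
Step 2: ant0:(3,4)->N->(2,4) | ant1:(0,0)->S->(1,0) | ant2:(1,0)->N->(0,0)
  grid max=5 at (1,0)
Step 3: ant0:(2,4)->S->(3,4) | ant1:(1,0)->N->(0,0) | ant2:(0,0)->S->(1,0)
  grid max=6 at (1,0)
Step 4: ant0:(3,4)->N->(2,4) | ant1:(0,0)->S->(1,0) | ant2:(1,0)->N->(0,0)
  grid max=7 at (1,0)
Final grid:
  4 0 0 0 0
  7 0 0 0 0
  0 0 0 0 1
  0 0 0 0 3
Max pheromone 7 at (1,0)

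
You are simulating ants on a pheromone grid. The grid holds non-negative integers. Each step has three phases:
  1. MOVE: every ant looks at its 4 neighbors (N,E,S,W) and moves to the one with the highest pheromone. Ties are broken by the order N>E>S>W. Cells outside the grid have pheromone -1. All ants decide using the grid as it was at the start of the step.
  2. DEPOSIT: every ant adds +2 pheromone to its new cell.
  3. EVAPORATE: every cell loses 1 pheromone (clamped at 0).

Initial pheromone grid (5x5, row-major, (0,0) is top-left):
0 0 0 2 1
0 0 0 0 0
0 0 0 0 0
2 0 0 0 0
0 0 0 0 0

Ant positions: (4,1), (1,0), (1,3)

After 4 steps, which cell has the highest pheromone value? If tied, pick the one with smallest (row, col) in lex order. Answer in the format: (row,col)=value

Answer: (0,3)=4

Derivation:
Step 1: ant0:(4,1)->N->(3,1) | ant1:(1,0)->N->(0,0) | ant2:(1,3)->N->(0,3)
  grid max=3 at (0,3)
Step 2: ant0:(3,1)->W->(3,0) | ant1:(0,0)->E->(0,1) | ant2:(0,3)->E->(0,4)
  grid max=2 at (0,3)
Step 3: ant0:(3,0)->N->(2,0) | ant1:(0,1)->E->(0,2) | ant2:(0,4)->W->(0,3)
  grid max=3 at (0,3)
Step 4: ant0:(2,0)->S->(3,0) | ant1:(0,2)->E->(0,3) | ant2:(0,3)->W->(0,2)
  grid max=4 at (0,3)
Final grid:
  0 0 2 4 0
  0 0 0 0 0
  0 0 0 0 0
  2 0 0 0 0
  0 0 0 0 0
Max pheromone 4 at (0,3)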